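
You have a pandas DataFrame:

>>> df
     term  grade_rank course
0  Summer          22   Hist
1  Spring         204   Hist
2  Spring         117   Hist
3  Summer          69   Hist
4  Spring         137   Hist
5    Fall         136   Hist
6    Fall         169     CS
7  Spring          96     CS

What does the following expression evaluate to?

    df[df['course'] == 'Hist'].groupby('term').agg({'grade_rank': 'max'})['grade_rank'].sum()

filter rows where course == 'Hist':
     term  grade_rank course
0  Summer          22   Hist
1  Spring         204   Hist
2  Spring         117   Hist
3  Summer          69   Hist
4  Spring         137   Hist
5    Fall         136   Hist
group by term, max of grade_rank:
        grade_rank
term              
Fall           136
Spring         204
Summer          69
So sum() = 409.

409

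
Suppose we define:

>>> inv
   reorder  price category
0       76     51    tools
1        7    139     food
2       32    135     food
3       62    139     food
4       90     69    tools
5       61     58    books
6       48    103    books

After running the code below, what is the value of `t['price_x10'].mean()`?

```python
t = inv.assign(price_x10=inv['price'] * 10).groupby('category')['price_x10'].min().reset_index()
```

813.333333333

add column price_x10 = inv['price'] * 10:
   reorder  price category  price_x10
0       76     51    tools        510
1        7    139     food       1390
2       32    135     food       1350
3       62    139     food       1390
4       90     69    tools        690
5       61     58    books        580
6       48    103    books       1030
group by category, min of price_x10:
category
books     580
food     1350
tools     510
Name: price_x10, dtype: int64
reset_index():
  category  price_x10
0    books        580
1     food       1350
2    tools        510
mean of column 'price_x10' → 813.333333333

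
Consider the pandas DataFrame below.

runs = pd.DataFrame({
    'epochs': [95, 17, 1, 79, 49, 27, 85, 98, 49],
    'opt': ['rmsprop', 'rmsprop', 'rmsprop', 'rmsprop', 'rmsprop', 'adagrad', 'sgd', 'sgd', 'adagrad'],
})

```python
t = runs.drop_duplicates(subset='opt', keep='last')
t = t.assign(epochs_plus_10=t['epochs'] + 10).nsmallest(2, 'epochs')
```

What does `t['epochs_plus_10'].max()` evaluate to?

drop duplicate opt (keep=last):
   epochs      opt
4      49  rmsprop
7      98      sgd
8      49  adagrad
add column epochs_plus_10 = t['epochs'] + 10:
   epochs      opt  epochs_plus_10
4      49  rmsprop              59
7      98      sgd             108
8      49  adagrad              59
take 2 rows with smallest epochs:
   epochs      opt  epochs_plus_10
4      49  rmsprop              59
8      49  adagrad              59

59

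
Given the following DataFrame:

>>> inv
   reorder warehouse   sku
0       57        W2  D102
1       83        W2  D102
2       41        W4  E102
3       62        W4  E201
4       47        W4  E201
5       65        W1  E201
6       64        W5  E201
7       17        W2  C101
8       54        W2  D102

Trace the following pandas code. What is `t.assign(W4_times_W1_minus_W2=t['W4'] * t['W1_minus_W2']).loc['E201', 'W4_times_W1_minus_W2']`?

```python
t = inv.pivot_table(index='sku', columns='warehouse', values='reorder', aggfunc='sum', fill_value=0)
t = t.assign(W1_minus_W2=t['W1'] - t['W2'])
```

pivot: rows=sku, cols=warehouse, sum(reorder):
warehouse  W1   W2   W4  W5
sku                        
C101        0   17    0   0
D102        0  194    0   0
E102        0    0   41   0
E201       65    0  109  64
add column W1_minus_W2 = t['W1'] - t['W2']:
warehouse  W1   W2   W4  W5  W1_minus_W2
sku                                     
C101        0   17    0   0          -17
D102        0  194    0   0         -194
E102        0    0   41   0            0
E201       65    0  109  64           65
add column W4_times_W1_minus_W2 = t['W4'] * t['W1_minus_W2']:
warehouse  W1   W2   W4  W5  W1_minus_W2  W4_times_W1_minus_W2
sku                                                           
C101        0   17    0   0          -17                     0
D102        0  194    0   0         -194                     0
E102        0    0   41   0            0                     0
E201       65    0  109  64           65                  7085
value at row 'E201', column 'W4_times_W1_minus_W2' → 7085

7085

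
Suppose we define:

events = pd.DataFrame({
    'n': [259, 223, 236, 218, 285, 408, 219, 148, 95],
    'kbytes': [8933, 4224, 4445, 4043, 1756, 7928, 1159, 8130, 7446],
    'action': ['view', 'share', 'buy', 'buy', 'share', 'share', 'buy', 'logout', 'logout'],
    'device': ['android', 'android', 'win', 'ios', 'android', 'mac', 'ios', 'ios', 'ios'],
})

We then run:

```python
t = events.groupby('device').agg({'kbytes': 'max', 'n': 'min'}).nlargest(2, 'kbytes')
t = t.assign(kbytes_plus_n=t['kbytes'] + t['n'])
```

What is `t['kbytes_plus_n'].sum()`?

17381

group by device: max(kbytes), min(n):
         kbytes    n
device              
android    8933  223
ios        8130   95
mac        7928  408
win        4445  236
take 2 rows with largest kbytes:
         kbytes    n
device              
android    8933  223
ios        8130   95
add column kbytes_plus_n = t['kbytes'] + t['n']:
         kbytes    n  kbytes_plus_n
device                             
android    8933  223           9156
ios        8130   95           8225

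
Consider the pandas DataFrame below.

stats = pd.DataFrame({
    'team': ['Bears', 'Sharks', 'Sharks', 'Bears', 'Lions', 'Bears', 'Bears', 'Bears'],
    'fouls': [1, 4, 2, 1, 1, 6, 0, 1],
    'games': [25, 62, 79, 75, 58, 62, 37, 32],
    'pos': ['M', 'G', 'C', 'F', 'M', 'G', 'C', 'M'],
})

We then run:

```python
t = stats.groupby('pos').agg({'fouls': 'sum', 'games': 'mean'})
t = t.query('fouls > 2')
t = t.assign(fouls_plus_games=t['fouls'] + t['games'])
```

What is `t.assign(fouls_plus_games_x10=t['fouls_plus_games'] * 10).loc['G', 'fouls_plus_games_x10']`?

720.0

group by pos: sum(fouls), mean(games):
     fouls      games
pos                  
C        2  58.000000
F        1  75.000000
G       10  62.000000
M        3  38.333333
filter rows where fouls > 2:
     fouls      games
pos                  
G       10  62.000000
M        3  38.333333
add column fouls_plus_games = t['fouls'] + t['games']:
     fouls      games  fouls_plus_games
pos                                    
G       10  62.000000         72.000000
M        3  38.333333         41.333333
add column fouls_plus_games_x10 = t['fouls_plus_games'] * 10:
     fouls      games  fouls_plus_games  fouls_plus_games_x10
pos                                                          
G       10  62.000000         72.000000            720.000000
M        3  38.333333         41.333333            413.333333
value at row 'G', column 'fouls_plus_games_x10' → 720.0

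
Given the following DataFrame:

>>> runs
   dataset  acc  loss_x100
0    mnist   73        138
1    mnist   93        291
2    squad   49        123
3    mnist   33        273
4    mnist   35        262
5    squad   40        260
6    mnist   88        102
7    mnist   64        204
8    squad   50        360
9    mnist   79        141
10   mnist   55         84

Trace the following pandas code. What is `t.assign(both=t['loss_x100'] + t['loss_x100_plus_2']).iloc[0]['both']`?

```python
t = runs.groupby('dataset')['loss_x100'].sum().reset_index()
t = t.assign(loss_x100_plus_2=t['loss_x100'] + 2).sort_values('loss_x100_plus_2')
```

group by dataset, sum of loss_x100:
dataset
mnist    1495
squad     743
Name: loss_x100, dtype: int64
reset_index():
  dataset  loss_x100
0   mnist       1495
1   squad        743
add column loss_x100_plus_2 = t['loss_x100'] + 2:
  dataset  loss_x100  loss_x100_plus_2
0   mnist       1495              1497
1   squad        743               745
sort by loss_x100_plus_2:
  dataset  loss_x100  loss_x100_plus_2
1   squad        743               745
0   mnist       1495              1497
add column both = t['loss_x100'] + t['loss_x100_plus_2']:
  dataset  loss_x100  loss_x100_plus_2  both
1   squad        743               745  1488
0   mnist       1495              1497  2992
Hence 1488.

1488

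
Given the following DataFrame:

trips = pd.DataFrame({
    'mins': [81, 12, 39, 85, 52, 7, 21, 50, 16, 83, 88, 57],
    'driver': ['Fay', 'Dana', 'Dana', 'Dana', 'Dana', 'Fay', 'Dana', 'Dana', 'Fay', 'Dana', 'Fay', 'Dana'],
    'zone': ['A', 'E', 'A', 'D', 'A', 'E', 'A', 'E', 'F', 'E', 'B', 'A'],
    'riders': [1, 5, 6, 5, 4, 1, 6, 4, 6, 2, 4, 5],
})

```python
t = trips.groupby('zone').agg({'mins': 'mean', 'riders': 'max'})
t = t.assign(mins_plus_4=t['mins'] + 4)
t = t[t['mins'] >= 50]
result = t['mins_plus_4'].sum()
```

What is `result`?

235.0

group by zone: mean(mins), max(riders):
      mins  riders
zone              
A     50.0       6
B     88.0       4
D     85.0       5
E     38.0       5
F     16.0       6
add column mins_plus_4 = t['mins'] + 4:
      mins  riders  mins_plus_4
zone                           
A     50.0       6         54.0
B     88.0       4         92.0
D     85.0       5         89.0
E     38.0       5         42.0
F     16.0       6         20.0
filter rows where mins >= 50:
      mins  riders  mins_plus_4
zone                           
A     50.0       6         54.0
B     88.0       4         92.0
D     85.0       5         89.0
Hence 235.0.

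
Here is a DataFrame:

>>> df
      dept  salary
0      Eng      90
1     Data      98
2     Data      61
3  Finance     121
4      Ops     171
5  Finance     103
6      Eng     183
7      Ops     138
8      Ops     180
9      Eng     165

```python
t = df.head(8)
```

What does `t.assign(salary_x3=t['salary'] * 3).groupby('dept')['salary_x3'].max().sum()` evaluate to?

take first 8 rows:
      dept  salary
0      Eng      90
1     Data      98
2     Data      61
3  Finance     121
4      Ops     171
5  Finance     103
6      Eng     183
7      Ops     138
add column salary_x3 = t['salary'] * 3:
      dept  salary  salary_x3
0      Eng      90        270
1     Data      98        294
2     Data      61        183
3  Finance     121        363
4      Ops     171        513
5  Finance     103        309
6      Eng     183        549
7      Ops     138        414
group by dept, max of salary_x3:
dept
Data       294
Eng        549
Finance    363
Ops        513
Name: salary_x3, dtype: int64
So sum() = 1719.

1719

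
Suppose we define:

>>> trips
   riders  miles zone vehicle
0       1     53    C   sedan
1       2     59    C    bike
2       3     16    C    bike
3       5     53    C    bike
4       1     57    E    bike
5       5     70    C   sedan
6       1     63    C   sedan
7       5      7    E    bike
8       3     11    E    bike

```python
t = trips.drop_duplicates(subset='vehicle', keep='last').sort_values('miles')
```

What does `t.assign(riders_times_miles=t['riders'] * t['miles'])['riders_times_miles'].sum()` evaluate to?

96

drop duplicate vehicle (keep=last):
   riders  miles zone vehicle
6       1     63    C   sedan
8       3     11    E    bike
sort by miles:
   riders  miles zone vehicle
8       3     11    E    bike
6       1     63    C   sedan
add column riders_times_miles = t['riders'] * t['miles']:
   riders  miles zone vehicle  riders_times_miles
8       3     11    E    bike                  33
6       1     63    C   sedan                  63
sum of column 'riders_times_miles' → 96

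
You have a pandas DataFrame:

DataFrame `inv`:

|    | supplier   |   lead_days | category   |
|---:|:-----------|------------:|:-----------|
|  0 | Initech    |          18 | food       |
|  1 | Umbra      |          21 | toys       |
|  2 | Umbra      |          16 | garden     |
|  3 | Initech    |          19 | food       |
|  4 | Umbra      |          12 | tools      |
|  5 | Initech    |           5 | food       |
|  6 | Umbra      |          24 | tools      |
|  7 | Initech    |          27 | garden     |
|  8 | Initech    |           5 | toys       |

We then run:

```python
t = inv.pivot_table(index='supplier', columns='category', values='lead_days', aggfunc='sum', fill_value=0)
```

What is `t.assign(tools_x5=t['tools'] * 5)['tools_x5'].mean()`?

pivot: rows=supplier, cols=category, sum(lead_days):
category  food  garden  tools  toys
supplier                           
Initech     42      27      0     5
Umbra        0      16     36    21
add column tools_x5 = t['tools'] * 5:
category  food  garden  tools  toys  tools_x5
supplier                                     
Initech     42      27      0     5         0
Umbra        0      16     36    21       180

90.0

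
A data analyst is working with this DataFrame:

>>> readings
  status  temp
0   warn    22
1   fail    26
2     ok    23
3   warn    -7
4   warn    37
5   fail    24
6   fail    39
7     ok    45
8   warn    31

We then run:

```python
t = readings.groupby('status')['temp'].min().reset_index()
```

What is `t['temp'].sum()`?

40

group by status, min of temp:
status
fail    24
ok      23
warn    -7
Name: temp, dtype: int64
reset_index():
  status  temp
0   fail    24
1     ok    23
2   warn    -7
Then the sum of column 'temp': 40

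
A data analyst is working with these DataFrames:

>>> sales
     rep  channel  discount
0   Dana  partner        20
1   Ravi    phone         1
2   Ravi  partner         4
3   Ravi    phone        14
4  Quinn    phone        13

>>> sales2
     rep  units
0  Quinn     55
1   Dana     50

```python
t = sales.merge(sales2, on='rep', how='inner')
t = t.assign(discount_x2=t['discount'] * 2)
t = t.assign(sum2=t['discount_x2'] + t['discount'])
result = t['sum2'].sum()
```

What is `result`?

99

merge on 'rep' (how='inner') → 2 rows:
     rep  channel  discount  units
0   Dana  partner        20     50
1  Quinn    phone        13     55
add column discount_x2 = t['discount'] * 2:
     rep  channel  discount  units  discount_x2
0   Dana  partner        20     50           40
1  Quinn    phone        13     55           26
add column sum2 = t['discount_x2'] + t['discount']:
     rep  channel  discount  units  discount_x2  sum2
0   Dana  partner        20     50           40    60
1  Quinn    phone        13     55           26    39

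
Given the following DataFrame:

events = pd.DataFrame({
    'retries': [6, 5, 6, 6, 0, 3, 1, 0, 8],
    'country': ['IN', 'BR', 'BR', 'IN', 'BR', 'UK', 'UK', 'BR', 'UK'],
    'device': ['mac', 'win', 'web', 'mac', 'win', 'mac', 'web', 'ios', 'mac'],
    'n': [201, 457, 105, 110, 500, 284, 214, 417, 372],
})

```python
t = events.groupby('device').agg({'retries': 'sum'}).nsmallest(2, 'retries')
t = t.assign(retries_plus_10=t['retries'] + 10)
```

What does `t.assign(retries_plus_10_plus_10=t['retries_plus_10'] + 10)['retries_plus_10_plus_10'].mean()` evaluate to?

group by device, sum of retries:
        retries
device         
ios           0
mac          23
web           7
win           5
take 2 rows with smallest retries:
        retries
device         
ios           0
win           5
add column retries_plus_10 = t['retries'] + 10:
        retries  retries_plus_10
device                          
ios           0               10
win           5               15
add column retries_plus_10_plus_10 = t['retries_plus_10'] + 10:
        retries  retries_plus_10  retries_plus_10_plus_10
device                                                   
ios           0               10                       20
win           5               15                       25
Hence 22.5.

22.5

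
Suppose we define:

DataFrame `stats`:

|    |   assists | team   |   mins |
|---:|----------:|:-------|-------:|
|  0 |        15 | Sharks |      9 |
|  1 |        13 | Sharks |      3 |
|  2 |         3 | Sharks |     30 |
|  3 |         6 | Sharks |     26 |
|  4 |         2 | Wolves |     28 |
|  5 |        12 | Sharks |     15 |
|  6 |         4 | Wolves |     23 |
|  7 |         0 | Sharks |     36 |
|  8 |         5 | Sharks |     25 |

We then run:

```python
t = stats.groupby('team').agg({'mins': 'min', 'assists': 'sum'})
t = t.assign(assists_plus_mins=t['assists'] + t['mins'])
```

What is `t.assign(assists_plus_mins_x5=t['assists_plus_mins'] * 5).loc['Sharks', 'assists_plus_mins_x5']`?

group by team: min(mins), sum(assists):
        mins  assists
team                 
Sharks     3       54
Wolves    23        6
add column assists_plus_mins = t['assists'] + t['mins']:
        mins  assists  assists_plus_mins
team                                    
Sharks     3       54                 57
Wolves    23        6                 29
add column assists_plus_mins_x5 = t['assists_plus_mins'] * 5:
        mins  assists  assists_plus_mins  assists_plus_mins_x5
team                                                          
Sharks     3       54                 57                   285
Wolves    23        6                 29                   145
value at row 'Sharks', column 'assists_plus_mins_x5' → 285

285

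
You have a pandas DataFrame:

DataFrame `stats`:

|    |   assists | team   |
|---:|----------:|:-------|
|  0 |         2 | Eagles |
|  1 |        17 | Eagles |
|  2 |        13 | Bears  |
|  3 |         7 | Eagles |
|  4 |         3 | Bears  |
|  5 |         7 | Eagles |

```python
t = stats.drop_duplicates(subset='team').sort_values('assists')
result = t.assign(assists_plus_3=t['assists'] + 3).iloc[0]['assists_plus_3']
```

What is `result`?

drop duplicate team (keep=first):
   assists    team
0        2  Eagles
2       13   Bears
sort by assists:
   assists    team
0        2  Eagles
2       13   Bears
add column assists_plus_3 = t['assists'] + 3:
   assists    team  assists_plus_3
0        2  Eagles               5
2       13   Bears              16
Then the value at position 0, column 'assists_plus_3': 5

5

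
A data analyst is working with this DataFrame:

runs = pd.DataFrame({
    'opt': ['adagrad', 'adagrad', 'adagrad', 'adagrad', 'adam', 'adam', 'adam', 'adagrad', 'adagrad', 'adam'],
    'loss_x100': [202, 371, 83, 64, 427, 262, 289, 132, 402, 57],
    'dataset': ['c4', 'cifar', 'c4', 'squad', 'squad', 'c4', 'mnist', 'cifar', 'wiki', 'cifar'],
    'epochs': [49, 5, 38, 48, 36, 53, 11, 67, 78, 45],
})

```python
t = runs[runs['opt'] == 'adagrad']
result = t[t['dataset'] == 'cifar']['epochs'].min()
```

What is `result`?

filter rows where opt == 'adagrad':
       opt  loss_x100 dataset  epochs
0  adagrad        202      c4      49
1  adagrad        371   cifar       5
2  adagrad         83      c4      38
3  adagrad         64   squad      48
7  adagrad        132   cifar      67
8  adagrad        402    wiki      78
filter rows where dataset == 'cifar':
       opt  loss_x100 dataset  epochs
1  adagrad        371   cifar       5
7  adagrad        132   cifar      67
So min() = 5.

5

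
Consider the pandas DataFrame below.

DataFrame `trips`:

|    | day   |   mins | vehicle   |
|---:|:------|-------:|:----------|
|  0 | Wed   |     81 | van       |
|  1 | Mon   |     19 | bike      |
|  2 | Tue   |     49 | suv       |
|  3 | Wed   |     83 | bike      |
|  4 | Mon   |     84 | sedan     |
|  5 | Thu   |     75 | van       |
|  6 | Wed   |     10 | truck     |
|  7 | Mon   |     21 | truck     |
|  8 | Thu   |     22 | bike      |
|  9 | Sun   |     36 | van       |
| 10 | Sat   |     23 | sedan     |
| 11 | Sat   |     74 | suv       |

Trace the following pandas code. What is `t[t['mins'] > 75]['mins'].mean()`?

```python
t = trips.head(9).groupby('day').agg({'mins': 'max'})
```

take first 9 rows:
   day  mins vehicle
0  Wed    81     van
1  Mon    19    bike
2  Tue    49     suv
3  Wed    83    bike
4  Mon    84   sedan
5  Thu    75     van
6  Wed    10   truck
7  Mon    21   truck
8  Thu    22    bike
group by day, max of mins:
     mins
day      
Mon    84
Thu    75
Tue    49
Wed    83
filter rows where mins > 75:
     mins
day      
Mon    84
Wed    83
So mean() = 83.5.

83.5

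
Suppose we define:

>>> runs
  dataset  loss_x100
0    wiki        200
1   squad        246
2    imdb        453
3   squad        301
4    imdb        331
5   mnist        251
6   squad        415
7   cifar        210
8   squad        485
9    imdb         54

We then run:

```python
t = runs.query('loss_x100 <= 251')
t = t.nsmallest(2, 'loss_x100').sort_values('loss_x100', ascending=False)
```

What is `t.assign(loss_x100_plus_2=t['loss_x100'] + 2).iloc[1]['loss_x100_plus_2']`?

56

filter rows where loss_x100 <= 251:
  dataset  loss_x100
0    wiki        200
1   squad        246
5   mnist        251
7   cifar        210
9    imdb         54
take 2 rows with smallest loss_x100:
  dataset  loss_x100
9    imdb         54
0    wiki        200
sort by loss_x100 descending:
  dataset  loss_x100
0    wiki        200
9    imdb         54
add column loss_x100_plus_2 = t['loss_x100'] + 2:
  dataset  loss_x100  loss_x100_plus_2
0    wiki        200               202
9    imdb         54                56
Finally, value at position 1, column 'loss_x100_plus_2' = 56.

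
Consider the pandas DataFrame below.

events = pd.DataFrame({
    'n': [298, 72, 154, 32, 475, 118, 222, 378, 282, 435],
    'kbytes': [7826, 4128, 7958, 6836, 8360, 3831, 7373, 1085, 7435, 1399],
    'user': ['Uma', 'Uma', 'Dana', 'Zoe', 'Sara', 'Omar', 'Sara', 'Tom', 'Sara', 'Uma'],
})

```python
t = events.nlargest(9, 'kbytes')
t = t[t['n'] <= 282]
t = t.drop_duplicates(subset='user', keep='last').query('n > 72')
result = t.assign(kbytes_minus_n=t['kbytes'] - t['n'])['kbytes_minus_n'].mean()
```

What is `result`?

6222.66666667

take 9 rows with largest kbytes:
     n  kbytes  user
4  475    8360  Sara
2  154    7958  Dana
0  298    7826   Uma
8  282    7435  Sara
6  222    7373  Sara
3   32    6836   Zoe
1   72    4128   Uma
5  118    3831  Omar
9  435    1399   Uma
filter rows where n <= 282:
     n  kbytes  user
2  154    7958  Dana
8  282    7435  Sara
6  222    7373  Sara
3   32    6836   Zoe
1   72    4128   Uma
5  118    3831  Omar
drop duplicate user (keep=last):
     n  kbytes  user
2  154    7958  Dana
6  222    7373  Sara
3   32    6836   Zoe
1   72    4128   Uma
5  118    3831  Omar
filter rows where n > 72:
     n  kbytes  user
2  154    7958  Dana
6  222    7373  Sara
5  118    3831  Omar
add column kbytes_minus_n = t['kbytes'] - t['n']:
     n  kbytes  user  kbytes_minus_n
2  154    7958  Dana            7804
6  222    7373  Sara            7151
5  118    3831  Omar            3713
Reading off the mean of column 'kbytes_minus_n', we get 6222.66666667.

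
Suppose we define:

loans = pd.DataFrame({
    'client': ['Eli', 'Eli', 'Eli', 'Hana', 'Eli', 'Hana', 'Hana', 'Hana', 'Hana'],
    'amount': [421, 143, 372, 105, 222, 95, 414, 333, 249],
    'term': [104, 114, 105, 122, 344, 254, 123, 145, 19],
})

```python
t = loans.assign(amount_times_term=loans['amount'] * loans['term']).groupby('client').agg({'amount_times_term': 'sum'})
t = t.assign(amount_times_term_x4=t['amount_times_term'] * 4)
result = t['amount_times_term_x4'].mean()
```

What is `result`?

add column amount_times_term = loans['amount'] * loans['term']:
  client  amount  term  amount_times_term
0    Eli     421   104              43784
1    Eli     143   114              16302
2    Eli     372   105              39060
3   Hana     105   122              12810
4    Eli     222   344              76368
5   Hana      95   254              24130
6   Hana     414   123              50922
7   Hana     333   145              48285
8   Hana     249    19               4731
group by client, sum of amount_times_term:
        amount_times_term
client                   
Eli                175514
Hana               140878
add column amount_times_term_x4 = t['amount_times_term'] * 4:
        amount_times_term  amount_times_term_x4
client                                         
Eli                175514                702056
Hana               140878                563512

632784.0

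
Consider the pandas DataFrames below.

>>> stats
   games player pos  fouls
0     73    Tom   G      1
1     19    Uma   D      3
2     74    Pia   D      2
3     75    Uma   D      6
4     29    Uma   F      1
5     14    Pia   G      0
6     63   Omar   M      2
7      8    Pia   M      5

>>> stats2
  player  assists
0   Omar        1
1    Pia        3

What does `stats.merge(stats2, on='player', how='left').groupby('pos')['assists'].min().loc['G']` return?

merge on 'player' (how='left') → 8 rows:
   games player pos  fouls  assists
0     73    Tom   G      1      NaN
1     19    Uma   D      3      NaN
2     74    Pia   D      2      3.0
3     75    Uma   D      6      NaN
4     29    Uma   F      1      NaN
5     14    Pia   G      0      3.0
6     63   Omar   M      2      1.0
7      8    Pia   M      5      3.0
group by pos, min of assists:
pos
D    3.0
F    NaN
G    3.0
M    1.0
Name: assists, dtype: float64
Hence 3.0.

3.0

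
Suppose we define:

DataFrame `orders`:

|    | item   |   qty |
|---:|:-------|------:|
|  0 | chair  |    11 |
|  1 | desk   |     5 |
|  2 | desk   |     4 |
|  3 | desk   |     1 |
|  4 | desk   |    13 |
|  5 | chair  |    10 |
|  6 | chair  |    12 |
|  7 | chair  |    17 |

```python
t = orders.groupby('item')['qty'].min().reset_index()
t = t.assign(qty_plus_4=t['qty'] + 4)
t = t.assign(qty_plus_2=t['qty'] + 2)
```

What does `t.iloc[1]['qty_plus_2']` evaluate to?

3

group by item, min of qty:
item
chair    10
desk      1
Name: qty, dtype: int64
reset_index():
    item  qty
0  chair   10
1   desk    1
add column qty_plus_4 = t['qty'] + 4:
    item  qty  qty_plus_4
0  chair   10          14
1   desk    1           5
add column qty_plus_2 = t['qty'] + 2:
    item  qty  qty_plus_4  qty_plus_2
0  chair   10          14          12
1   desk    1           5           3
Taking the value at position 1, column 'qty_plus_2' gives 3.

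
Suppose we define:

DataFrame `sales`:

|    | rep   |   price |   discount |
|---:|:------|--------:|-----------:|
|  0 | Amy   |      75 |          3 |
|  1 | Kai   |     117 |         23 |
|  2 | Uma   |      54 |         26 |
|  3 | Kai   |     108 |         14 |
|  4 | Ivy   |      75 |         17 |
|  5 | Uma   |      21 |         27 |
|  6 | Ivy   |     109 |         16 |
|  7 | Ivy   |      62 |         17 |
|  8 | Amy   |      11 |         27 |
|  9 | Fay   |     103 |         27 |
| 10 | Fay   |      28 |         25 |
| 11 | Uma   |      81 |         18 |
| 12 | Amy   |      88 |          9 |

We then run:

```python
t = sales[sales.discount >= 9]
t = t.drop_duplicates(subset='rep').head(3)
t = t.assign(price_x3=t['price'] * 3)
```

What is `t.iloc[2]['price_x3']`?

225

filter rows where discount >= 9:
    rep  price  discount
1   Kai    117        23
2   Uma     54        26
3   Kai    108        14
4   Ivy     75        17
5   Uma     21        27
6   Ivy    109        16
7   Ivy     62        17
8   Amy     11        27
9   Fay    103        27
10  Fay     28        25
11  Uma     81        18
12  Amy     88         9
drop duplicate rep (keep=first):
   rep  price  discount
1  Kai    117        23
2  Uma     54        26
4  Ivy     75        17
8  Amy     11        27
9  Fay    103        27
take first 3 rows:
   rep  price  discount
1  Kai    117        23
2  Uma     54        26
4  Ivy     75        17
add column price_x3 = t['price'] * 3:
   rep  price  discount  price_x3
1  Kai    117        23       351
2  Uma     54        26       162
4  Ivy     75        17       225
Reading off the value at position 2, column 'price_x3', we get 225.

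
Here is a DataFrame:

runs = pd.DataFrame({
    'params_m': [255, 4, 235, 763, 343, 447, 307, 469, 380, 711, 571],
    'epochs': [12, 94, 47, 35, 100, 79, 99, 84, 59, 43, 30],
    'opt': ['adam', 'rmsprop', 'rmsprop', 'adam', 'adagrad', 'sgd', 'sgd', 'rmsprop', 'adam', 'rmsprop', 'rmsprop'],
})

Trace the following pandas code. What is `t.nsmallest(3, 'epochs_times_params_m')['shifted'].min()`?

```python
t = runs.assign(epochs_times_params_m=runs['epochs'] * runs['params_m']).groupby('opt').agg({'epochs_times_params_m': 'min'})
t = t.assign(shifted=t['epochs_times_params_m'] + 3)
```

379

add column epochs_times_params_m = runs['epochs'] * runs['params_m']:
    params_m  epochs      opt  epochs_times_params_m
0        255      12     adam                   3060
1          4      94  rmsprop                    376
2        235      47  rmsprop                  11045
3        763      35     adam                  26705
4        343     100  adagrad                  34300
5        447      79      sgd                  35313
6        307      99      sgd                  30393
7        469      84  rmsprop                  39396
8        380      59     adam                  22420
9        711      43  rmsprop                  30573
10       571      30  rmsprop                  17130
group by opt, min of epochs_times_params_m:
         epochs_times_params_m
opt                           
adagrad                  34300
adam                      3060
rmsprop                    376
sgd                      30393
add column shifted = t['epochs_times_params_m'] + 3:
         epochs_times_params_m  shifted
opt                                    
adagrad                  34300    34303
adam                      3060     3063
rmsprop                    376      379
sgd                      30393    30396
take 3 rows with smallest epochs_times_params_m:
         epochs_times_params_m  shifted
opt                                    
rmsprop                    376      379
adam                      3060     3063
sgd                      30393    30396
The min of column 'shifted' is 379.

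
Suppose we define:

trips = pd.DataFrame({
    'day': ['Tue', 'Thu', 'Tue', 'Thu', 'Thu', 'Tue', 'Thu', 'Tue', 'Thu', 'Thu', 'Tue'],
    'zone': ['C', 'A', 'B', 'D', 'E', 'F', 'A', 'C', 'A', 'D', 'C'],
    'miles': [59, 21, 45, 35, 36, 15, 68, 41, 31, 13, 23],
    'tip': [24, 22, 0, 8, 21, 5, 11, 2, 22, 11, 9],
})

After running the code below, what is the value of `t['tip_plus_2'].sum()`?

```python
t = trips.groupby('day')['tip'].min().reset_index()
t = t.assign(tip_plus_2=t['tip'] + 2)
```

12

group by day, min of tip:
day
Thu    8
Tue    0
Name: tip, dtype: int64
reset_index():
   day  tip
0  Thu    8
1  Tue    0
add column tip_plus_2 = t['tip'] + 2:
   day  tip  tip_plus_2
0  Thu    8          10
1  Tue    0           2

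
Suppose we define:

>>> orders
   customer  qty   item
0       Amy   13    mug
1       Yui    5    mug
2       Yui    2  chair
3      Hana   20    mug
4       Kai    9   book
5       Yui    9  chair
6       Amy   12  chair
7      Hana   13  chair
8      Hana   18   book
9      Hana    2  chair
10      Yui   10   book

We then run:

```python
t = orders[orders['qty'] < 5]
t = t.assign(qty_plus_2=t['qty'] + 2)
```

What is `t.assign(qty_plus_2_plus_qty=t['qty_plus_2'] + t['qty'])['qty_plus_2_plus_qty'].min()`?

6

filter rows where qty < 5:
  customer  qty   item
2      Yui    2  chair
9     Hana    2  chair
add column qty_plus_2 = t['qty'] + 2:
  customer  qty   item  qty_plus_2
2      Yui    2  chair           4
9     Hana    2  chair           4
add column qty_plus_2_plus_qty = t['qty_plus_2'] + t['qty']:
  customer  qty   item  qty_plus_2  qty_plus_2_plus_qty
2      Yui    2  chair           4                    6
9     Hana    2  chair           4                    6
min of column 'qty_plus_2_plus_qty' → 6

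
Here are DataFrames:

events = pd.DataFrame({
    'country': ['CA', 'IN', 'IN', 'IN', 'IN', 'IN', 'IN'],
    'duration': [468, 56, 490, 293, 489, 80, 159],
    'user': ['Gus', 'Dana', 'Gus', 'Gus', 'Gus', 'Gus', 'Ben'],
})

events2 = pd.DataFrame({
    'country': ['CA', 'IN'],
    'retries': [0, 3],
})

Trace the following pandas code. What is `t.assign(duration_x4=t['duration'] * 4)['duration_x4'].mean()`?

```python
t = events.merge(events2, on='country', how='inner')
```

merge on 'country' (how='inner') → 7 rows:
  country  duration  user  retries
0      CA       468   Gus        0
1      IN        56  Dana        3
2      IN       490   Gus        3
3      IN       293   Gus        3
4      IN       489   Gus        3
5      IN        80   Gus        3
6      IN       159   Ben        3
add column duration_x4 = t['duration'] * 4:
  country  duration  user  retries  duration_x4
0      CA       468   Gus        0         1872
1      IN        56  Dana        3          224
2      IN       490   Gus        3         1960
3      IN       293   Gus        3         1172
4      IN       489   Gus        3         1956
5      IN        80   Gus        3          320
6      IN       159   Ben        3          636

1162.85714286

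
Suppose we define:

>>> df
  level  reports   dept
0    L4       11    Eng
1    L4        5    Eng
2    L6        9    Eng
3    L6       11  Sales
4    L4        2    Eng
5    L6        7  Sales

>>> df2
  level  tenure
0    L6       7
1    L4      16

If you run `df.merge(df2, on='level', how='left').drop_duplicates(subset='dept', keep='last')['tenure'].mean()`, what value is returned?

merge on 'level' (how='left') → 6 rows:
  level  reports   dept  tenure
0    L4       11    Eng      16
1    L4        5    Eng      16
2    L6        9    Eng       7
3    L6       11  Sales       7
4    L4        2    Eng      16
5    L6        7  Sales       7
drop duplicate dept (keep=last):
  level  reports   dept  tenure
4    L4        2    Eng      16
5    L6        7  Sales       7
Then the mean of column 'tenure': 11.5

11.5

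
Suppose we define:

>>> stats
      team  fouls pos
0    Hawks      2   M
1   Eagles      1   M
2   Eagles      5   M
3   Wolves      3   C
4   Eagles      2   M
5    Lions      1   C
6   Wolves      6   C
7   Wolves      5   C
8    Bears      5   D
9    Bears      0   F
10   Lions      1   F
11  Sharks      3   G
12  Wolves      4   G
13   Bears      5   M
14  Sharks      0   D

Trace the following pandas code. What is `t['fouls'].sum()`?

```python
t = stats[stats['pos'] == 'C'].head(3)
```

filter rows where pos == 'C':
     team  fouls pos
3  Wolves      3   C
5   Lions      1   C
6  Wolves      6   C
7  Wolves      5   C
take first 3 rows:
     team  fouls pos
3  Wolves      3   C
5   Lions      1   C
6  Wolves      6   C

10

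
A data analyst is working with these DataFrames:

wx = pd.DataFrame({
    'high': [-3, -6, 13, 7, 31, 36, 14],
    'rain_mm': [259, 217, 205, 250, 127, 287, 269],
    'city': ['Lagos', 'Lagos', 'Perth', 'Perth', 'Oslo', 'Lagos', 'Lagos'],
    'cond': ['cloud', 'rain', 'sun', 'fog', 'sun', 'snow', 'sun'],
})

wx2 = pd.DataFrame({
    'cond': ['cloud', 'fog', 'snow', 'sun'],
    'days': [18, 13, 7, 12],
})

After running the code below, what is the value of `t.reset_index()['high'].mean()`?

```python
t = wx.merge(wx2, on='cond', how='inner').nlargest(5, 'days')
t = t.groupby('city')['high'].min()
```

11.6666666667

merge on 'cond' (how='inner') → 6 rows:
   high  rain_mm   city   cond  days
0    -3      259  Lagos  cloud    18
1    13      205  Perth    sun    12
2     7      250  Perth    fog    13
3    31      127   Oslo    sun    12
4    36      287  Lagos   snow     7
5    14      269  Lagos    sun    12
take 5 rows with largest days:
   high  rain_mm   city   cond  days
0    -3      259  Lagos  cloud    18
2     7      250  Perth    fog    13
1    13      205  Perth    sun    12
3    31      127   Oslo    sun    12
5    14      269  Lagos    sun    12
group by city, min of high:
city
Lagos    -3
Oslo     31
Perth     7
Name: high, dtype: int64
reset_index():
    city  high
0  Lagos    -3
1   Oslo    31
2  Perth     7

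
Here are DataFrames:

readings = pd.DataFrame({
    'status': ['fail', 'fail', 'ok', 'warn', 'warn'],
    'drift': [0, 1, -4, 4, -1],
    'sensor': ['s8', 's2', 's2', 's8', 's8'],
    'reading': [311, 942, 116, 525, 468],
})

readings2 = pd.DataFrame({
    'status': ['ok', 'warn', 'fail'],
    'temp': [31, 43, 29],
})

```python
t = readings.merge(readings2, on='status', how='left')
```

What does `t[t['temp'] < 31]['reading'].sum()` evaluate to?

merge on 'status' (how='left') → 5 rows:
  status  drift sensor  reading  temp
0   fail      0     s8      311    29
1   fail      1     s2      942    29
2     ok     -4     s2      116    31
3   warn      4     s8      525    43
4   warn     -1     s8      468    43
filter rows where temp < 31:
  status  drift sensor  reading  temp
0   fail      0     s8      311    29
1   fail      1     s2      942    29

1253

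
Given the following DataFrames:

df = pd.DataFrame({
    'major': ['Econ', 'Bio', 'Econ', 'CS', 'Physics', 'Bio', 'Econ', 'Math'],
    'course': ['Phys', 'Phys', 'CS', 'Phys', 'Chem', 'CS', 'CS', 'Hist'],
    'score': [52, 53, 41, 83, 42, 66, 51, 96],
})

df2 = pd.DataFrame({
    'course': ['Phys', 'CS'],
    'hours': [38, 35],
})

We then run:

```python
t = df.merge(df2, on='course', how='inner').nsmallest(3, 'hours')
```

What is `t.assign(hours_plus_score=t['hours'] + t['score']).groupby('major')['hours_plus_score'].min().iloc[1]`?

76

merge on 'course' (how='inner') → 6 rows:
  major course  score  hours
0  Econ   Phys     52     38
1   Bio   Phys     53     38
2  Econ     CS     41     35
3    CS   Phys     83     38
4   Bio     CS     66     35
5  Econ     CS     51     35
take 3 rows with smallest hours:
  major course  score  hours
2  Econ     CS     41     35
4   Bio     CS     66     35
5  Econ     CS     51     35
add column hours_plus_score = t['hours'] + t['score']:
  major course  score  hours  hours_plus_score
2  Econ     CS     41     35                76
4   Bio     CS     66     35               101
5  Econ     CS     51     35                86
group by major, min of hours_plus_score:
major
Bio     101
Econ     76
Name: hours_plus_score, dtype: int64
value at position 1 → 76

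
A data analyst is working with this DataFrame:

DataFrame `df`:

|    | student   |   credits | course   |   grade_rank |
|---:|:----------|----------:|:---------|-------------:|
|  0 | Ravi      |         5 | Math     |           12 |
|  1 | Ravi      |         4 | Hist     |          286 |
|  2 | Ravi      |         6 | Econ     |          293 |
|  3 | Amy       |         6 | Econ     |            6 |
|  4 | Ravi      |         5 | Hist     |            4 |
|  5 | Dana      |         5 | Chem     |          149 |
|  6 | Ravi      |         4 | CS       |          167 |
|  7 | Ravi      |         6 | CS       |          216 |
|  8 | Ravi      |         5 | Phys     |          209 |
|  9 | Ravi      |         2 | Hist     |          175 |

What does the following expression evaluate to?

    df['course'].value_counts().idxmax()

value_counts of course:
course
Hist    3
Econ    2
CS      2
Math    1
Chem    1
Phys    1
Name: count, dtype: int64
Hence Hist.

Hist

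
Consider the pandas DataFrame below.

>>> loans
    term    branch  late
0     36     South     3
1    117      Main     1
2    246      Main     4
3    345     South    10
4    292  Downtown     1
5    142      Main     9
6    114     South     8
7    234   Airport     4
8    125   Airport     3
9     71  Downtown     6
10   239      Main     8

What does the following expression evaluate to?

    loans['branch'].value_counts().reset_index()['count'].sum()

value_counts of branch:
branch
Main        4
South       3
Downtown    2
Airport     2
Name: count, dtype: int64
reset_index():
     branch  count
0      Main      4
1     South      3
2  Downtown      2
3   Airport      2
Hence 11.

11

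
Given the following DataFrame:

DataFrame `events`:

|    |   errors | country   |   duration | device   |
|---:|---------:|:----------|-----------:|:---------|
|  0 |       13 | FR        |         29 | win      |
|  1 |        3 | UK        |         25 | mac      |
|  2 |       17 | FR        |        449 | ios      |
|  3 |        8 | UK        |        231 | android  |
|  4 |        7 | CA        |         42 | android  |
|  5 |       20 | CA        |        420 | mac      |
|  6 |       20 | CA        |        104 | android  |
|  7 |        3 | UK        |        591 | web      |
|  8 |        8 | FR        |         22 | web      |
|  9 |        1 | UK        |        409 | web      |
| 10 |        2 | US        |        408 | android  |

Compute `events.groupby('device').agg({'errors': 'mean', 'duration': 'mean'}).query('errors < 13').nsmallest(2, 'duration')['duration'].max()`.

group by device: mean(errors), mean(duration):
         errors    duration
device                     
android    9.25  196.250000
ios       17.00  449.000000
mac       11.50  222.500000
web        4.00  340.666667
win       13.00   29.000000
filter rows where errors < 13:
         errors    duration
device                     
android    9.25  196.250000
mac       11.50  222.500000
web        4.00  340.666667
take 2 rows with smallest duration:
         errors  duration
device                   
android    9.25    196.25
mac       11.50    222.50
Taking the max of column 'duration' gives 222.5.

222.5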